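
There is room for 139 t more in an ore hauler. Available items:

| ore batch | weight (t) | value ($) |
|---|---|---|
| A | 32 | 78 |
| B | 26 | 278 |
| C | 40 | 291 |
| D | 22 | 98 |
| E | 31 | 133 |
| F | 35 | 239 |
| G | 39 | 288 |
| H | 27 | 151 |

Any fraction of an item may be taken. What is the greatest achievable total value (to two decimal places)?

Ratios (sorted): B 10.69, G 7.38, C 7.28, F 6.83, H 5.59, D 4.45, E 4.29, A 2.44
take B (26 @ 278); take G (39 @ 288); take C (40 @ 291); take 34/35 of F → 232.17. Capacity used 139/139.
Total value = 1089.17

1089.17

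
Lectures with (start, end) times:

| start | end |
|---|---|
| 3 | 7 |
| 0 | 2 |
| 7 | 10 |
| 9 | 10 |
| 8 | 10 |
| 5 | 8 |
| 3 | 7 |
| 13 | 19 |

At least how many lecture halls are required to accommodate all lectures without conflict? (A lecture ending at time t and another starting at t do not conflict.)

3

Count concurrent intervals with a sweep; the peak is the room count.
starts: [0, 3, 3, 5, 7, 8, 9, 13]
ends:   [2, 7, 7, 8, 10, 10, 10, 19]
s0→1 e2→0 s3→1 s3→2 s5→3  — peak 3.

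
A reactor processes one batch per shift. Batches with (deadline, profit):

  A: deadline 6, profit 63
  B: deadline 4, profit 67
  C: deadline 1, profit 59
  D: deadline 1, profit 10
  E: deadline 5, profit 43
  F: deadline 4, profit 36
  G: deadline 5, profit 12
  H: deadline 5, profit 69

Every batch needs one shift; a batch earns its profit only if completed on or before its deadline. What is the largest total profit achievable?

Sort by profit descending; place each in the latest free slot ≤ its deadline.
Profit order: H=69 B=67 A=63 C=59 E=43 F=36 G=12 D=10
Assign: H→slot 5, B→slot 4, A→slot 6, C→slot 1, E→slot 3, F→slot 2, G skipped, D skipped.
Slots: [1:C] [2:F] [3:E] [4:B] [5:H] [6:A]
Profit = 59 + 36 + 43 + 67 + 69 + 63 = 337

337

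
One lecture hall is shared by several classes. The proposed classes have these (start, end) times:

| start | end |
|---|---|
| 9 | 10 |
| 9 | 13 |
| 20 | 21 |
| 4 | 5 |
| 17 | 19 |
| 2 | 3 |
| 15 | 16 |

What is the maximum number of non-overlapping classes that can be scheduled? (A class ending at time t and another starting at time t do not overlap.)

Order by finish time; keep every interval that doesn't clash with the previous kept one.
Sorted by end: (2,3)  (4,5)  (9,10)  (9,13)  (15,16)  (17,19)  (20,21)
take (2,3); take (4,5); take (9,10); skip (9,13); take (15,16); take (17,19); take (20,21).
Selected 6 classes.

6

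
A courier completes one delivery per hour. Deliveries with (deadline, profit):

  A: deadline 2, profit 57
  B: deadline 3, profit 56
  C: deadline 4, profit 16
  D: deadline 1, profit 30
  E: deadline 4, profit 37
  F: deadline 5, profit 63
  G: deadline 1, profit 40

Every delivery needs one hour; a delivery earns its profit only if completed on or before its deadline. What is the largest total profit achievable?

Profit order: F=63 A=57 B=56 G=40 E=37 D=30 C=16
Assign: F→slot 5, A→slot 2, B→slot 3, G→slot 1, E→slot 4, D skipped, C skipped.
Slots: [1:G] [2:A] [3:B] [4:E] [5:F]
Profit = 40 + 57 + 56 + 37 + 63 = 253

253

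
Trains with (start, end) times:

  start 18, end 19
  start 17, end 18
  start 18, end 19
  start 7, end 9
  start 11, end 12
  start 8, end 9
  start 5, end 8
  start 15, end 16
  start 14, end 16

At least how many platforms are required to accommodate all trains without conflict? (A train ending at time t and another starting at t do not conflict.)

2

Events (time:±→running): 5:+→1 7:+→2 … peak 2.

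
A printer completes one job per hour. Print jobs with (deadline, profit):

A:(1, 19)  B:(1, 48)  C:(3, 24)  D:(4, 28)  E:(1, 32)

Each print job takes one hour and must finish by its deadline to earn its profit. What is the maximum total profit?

Take jobs in profit order; each goes to the latest open slot no later than its deadline.
By profit: B(d1,48), E(d1,32), D(d4,28), C(d3,24), A(d1,19)
B→slot 1; E skipped; D→slot 4; C→slot 3; A skipped.
Profit = 48 + 24 + 28 = 100

100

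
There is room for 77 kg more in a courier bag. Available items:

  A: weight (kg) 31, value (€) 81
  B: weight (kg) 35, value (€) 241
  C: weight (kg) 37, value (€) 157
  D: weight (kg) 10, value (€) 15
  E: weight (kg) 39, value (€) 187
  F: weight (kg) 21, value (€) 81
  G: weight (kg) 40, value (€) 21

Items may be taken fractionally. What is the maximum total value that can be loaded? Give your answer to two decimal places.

440.73

Greedy by value/weight ratio, highest first.
Order: B (241/35=6.89) > E (187/39=4.79) > C (157/37=4.24) > F (81/21=3.86) > A (81/31=2.61) > D (15/10=1.50) > G (21/40=0.53)
Fill: take B (35 @ 241) → take E (39 @ 187) → take 3/37 of C → 12.73; 77/77 used.
Total value = 440.73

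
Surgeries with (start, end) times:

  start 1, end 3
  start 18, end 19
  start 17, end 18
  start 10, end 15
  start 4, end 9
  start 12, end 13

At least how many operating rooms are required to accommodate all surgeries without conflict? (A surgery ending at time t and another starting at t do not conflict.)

Count concurrent intervals with a sweep; the peak is the room count.
Events (time:±→running): 1:+→1 3:-→0 4:+→1 9:-→0 10:+→1 12:+→2 … peak 2.

2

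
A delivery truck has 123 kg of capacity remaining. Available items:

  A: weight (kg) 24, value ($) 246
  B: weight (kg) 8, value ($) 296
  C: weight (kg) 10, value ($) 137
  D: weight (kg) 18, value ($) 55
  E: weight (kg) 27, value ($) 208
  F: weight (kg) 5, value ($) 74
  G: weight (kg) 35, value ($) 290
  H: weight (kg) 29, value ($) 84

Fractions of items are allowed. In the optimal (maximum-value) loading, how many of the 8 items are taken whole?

Order: B (296/8=37.00) > F (74/5=14.80) > C (137/10=13.70) > A (246/24=10.25) > G (290/35=8.29) > E (208/27=7.70) > D (55/18=3.06) > H (84/29=2.90)
Fill: take B (8 @ 296) → take F (5 @ 74) → take C (10 @ 137) → take A (24 @ 246) → take G (35 @ 290) → take E (27 @ 208) → take 14/18 of D → 42.78; 123/123 used.
6 item(s) taken whole; one partial (take 14/18 of D).

6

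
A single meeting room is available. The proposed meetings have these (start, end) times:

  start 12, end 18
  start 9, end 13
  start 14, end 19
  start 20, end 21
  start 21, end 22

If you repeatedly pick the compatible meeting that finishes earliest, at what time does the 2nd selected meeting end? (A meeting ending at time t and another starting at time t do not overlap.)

Greedy by earliest finish: after sorting by end time, pick each interval compatible with the last pick.
Sorted by end: (9,13)  (12,18)  (14,19)  (20,21)  (21,22)
take (9,13); skip (12,18); take (14,19); take (20,21); take (21,22).
Selected: (9,13) (14,19) (20,21) (21,22)

19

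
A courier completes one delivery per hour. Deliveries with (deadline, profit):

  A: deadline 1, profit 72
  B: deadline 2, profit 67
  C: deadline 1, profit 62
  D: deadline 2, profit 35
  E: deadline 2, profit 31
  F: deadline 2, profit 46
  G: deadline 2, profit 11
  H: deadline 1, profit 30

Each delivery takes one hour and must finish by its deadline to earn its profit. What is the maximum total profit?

139

Profit order: A=72 B=67 C=62 F=46 D=35 E=31 H=30 G=11
Assign: A→slot 1, B→slot 2, C skipped, F skipped, D skipped, E skipped, H skipped, G skipped.
Slots: [1:A] [2:B]
Profit = 72 + 67 = 139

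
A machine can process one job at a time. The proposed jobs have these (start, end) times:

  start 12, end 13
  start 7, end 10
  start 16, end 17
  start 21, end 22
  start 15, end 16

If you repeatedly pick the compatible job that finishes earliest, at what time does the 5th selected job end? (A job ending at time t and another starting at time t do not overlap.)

22

Order by finish time; keep every interval that doesn't clash with the previous kept one.
By end time: (7,10), (12,13), (15,16), (16,17), (21,22).
Pick (7,10); next start ≥ 10 → (12,13); next start ≥ 13 → (15,16); next start ≥ 16 → (16,17); next start ≥ 17 → (21,22).
Selected: (7,10) (12,13) (15,16) (16,17) (21,22)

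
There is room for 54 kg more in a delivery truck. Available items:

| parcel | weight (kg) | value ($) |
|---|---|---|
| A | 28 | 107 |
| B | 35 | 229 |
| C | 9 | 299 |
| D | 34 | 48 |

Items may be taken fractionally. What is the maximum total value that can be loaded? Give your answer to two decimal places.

566.21

Order: C (299/9=33.22) > B (229/35=6.54) > A (107/28=3.82) > D (48/34=1.41)
Fill: take C (9 @ 299) → take B (35 @ 229) → take 10/28 of A → 38.21; 54/54 used.
Total value = 566.21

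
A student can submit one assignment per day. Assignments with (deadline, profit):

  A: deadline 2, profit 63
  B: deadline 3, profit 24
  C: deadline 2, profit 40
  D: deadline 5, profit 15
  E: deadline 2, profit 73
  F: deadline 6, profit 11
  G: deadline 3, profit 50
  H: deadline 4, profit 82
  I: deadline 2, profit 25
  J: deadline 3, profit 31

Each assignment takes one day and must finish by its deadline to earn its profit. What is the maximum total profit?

By profit: H(d4,82), E(d2,73), A(d2,63), G(d3,50), C(d2,40), J(d3,31), I(d2,25), B(d3,24), D(d5,15), F(d6,11)
H→slot 4; E→slot 2; A→slot 1; G→slot 3; C skipped; J skipped; I skipped; B skipped; D→slot 5; F→slot 6.
Profit = 63 + 73 + 50 + 82 + 15 + 11 = 294

294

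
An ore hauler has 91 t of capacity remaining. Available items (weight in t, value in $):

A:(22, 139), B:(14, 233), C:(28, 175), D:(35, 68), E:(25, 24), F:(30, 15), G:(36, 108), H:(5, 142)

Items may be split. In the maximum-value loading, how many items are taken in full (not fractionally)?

Sort by value per unit weight and fill in that order.
Ratios (sorted): H 28.40, B 16.64, A 6.32, C 6.25, G 3.00, D 1.94, E 0.96, F 0.50
take H (5 @ 142); take B (14 @ 233); take A (22 @ 139); take C (28 @ 175); take 22/36 of G → 66.00. Capacity used 91/91.
4 item(s) taken whole; one partial (take 22/36 of G).

4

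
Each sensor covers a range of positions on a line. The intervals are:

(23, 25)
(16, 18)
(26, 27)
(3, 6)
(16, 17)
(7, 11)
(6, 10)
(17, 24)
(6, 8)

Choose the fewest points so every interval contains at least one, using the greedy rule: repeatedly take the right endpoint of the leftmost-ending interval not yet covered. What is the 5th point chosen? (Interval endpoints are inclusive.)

27

Sort by right endpoint; whenever an interval is uncovered, place a point at its right end.
Sorted: [3,6] [6,8] [6,10] [7,11] [16,17] [16,18] [17,24] [23,25] [26,27]
{[3,6],[6,8],[6,10]} hit by 6; {[7,11]} hit by 11; {[16,17],[16,18],[17,24]} hit by 17; {[23,25]} hit by 25; {[26,27]} hit by 27.
Points: 6, 11, 17, 25, 27 (5 total).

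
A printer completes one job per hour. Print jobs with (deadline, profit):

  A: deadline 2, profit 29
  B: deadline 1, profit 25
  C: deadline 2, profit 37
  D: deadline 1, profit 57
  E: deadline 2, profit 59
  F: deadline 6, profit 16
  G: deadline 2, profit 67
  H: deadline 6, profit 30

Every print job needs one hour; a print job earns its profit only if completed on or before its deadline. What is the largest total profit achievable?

Profit order: G=67 E=59 D=57 C=37 H=30 A=29 B=25 F=16
Assign: G→slot 2, E→slot 1, D skipped, C skipped, H→slot 6, A skipped, B skipped, F→slot 5.
Slots: [1:E] [2:G] [5:F] [6:H]
Profit = 59 + 67 + 16 + 30 = 172

172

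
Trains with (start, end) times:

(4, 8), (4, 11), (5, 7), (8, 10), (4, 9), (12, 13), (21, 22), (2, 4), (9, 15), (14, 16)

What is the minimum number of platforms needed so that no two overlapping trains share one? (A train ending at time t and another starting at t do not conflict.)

starts: [2, 4, 4, 4, 5, 8, 9, 12, 14, 21]
ends:   [4, 7, 8, 9, 10, 11, 13, 15, 16, 22]
s2→1 e4→0 s4→1 s4→2 s4→3 s5→4  — peak 4.

4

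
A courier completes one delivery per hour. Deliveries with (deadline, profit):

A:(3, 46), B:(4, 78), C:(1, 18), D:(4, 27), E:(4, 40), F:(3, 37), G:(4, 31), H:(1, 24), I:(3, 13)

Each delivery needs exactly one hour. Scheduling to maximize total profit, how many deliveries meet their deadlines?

4

By profit: B(d4,78), A(d3,46), E(d4,40), F(d3,37), G(d4,31), D(d4,27), H(d1,24), C(d1,18), I(d3,13)
B→slot 4; A→slot 3; E→slot 2; F→slot 1; G skipped; D skipped; H skipped; C skipped; I skipped.
4 of 9 scheduled.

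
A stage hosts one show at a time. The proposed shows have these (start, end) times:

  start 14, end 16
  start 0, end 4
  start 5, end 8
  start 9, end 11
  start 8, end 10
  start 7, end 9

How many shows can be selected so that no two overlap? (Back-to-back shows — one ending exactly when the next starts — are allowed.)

Sorted by end: (0,4)  (5,8)  (7,9)  (8,10)  (9,11)  (14,16)
take (0,4); take (5,8); take (8,10); skip (9,11); take (14,16).
Selected 4 shows.

4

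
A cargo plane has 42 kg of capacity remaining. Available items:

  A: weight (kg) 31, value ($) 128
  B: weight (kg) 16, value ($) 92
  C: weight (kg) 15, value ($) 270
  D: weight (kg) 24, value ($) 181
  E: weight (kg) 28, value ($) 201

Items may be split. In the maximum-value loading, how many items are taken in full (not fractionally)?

Sort by value per unit weight and fill in that order.
Order: C (270/15=18.00) > D (181/24=7.54) > E (201/28=7.18) > B (92/16=5.75) > A (128/31=4.13)
Fill: take C (15 @ 270) → take D (24 @ 181) → take 3/28 of E → 21.54; 42/42 used.
2 item(s) taken whole; one partial (take 3/28 of E).

2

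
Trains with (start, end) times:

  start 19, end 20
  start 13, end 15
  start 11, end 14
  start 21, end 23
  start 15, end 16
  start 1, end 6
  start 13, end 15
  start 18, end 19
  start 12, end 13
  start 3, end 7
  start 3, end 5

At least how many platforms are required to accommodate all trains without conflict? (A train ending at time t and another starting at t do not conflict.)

The answer is the maximum number of intervals overlapping at any instant.
Events (time:±→running): 1:+→1 3:+→2 3:+→3 … peak 3.

3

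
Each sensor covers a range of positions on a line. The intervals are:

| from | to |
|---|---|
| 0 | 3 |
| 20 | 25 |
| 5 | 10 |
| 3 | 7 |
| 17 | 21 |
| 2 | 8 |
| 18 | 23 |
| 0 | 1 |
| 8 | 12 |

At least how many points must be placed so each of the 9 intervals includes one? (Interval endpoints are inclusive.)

Process intervals by earliest right end; each time one isn't hit yet, stab at its right endpoint.
Sorted: [0,1] [0,3] [3,7] [2,8] [5,10] [8,12] [17,21] [18,23] [20,25]
{[0,1],[0,3]} hit by 1; {[3,7],[2,8],[5,10]} hit by 7; {[8,12]} hit by 12; {[17,21],[18,23],[20,25]} hit by 21.
Points: 1, 7, 12, 21 (4 total).

4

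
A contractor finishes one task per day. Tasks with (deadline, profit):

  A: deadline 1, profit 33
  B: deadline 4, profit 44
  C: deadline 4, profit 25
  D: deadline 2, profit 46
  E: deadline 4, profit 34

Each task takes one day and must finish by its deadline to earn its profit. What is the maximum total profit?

157

Profit order: D=46 B=44 E=34 A=33 C=25
Assign: D→slot 2, B→slot 4, E→slot 3, A→slot 1, C skipped.
Slots: [1:A] [2:D] [3:E] [4:B]
Profit = 33 + 46 + 34 + 44 = 157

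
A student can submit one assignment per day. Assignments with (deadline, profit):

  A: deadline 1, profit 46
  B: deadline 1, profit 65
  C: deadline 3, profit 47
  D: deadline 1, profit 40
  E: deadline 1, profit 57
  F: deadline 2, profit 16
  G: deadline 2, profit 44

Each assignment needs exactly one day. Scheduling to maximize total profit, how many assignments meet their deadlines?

3

By profit: B(d1,65), E(d1,57), C(d3,47), A(d1,46), G(d2,44), D(d1,40), F(d2,16)
B→slot 1; E skipped; C→slot 3; A skipped; G→slot 2; D skipped; F skipped.
3 of 7 scheduled.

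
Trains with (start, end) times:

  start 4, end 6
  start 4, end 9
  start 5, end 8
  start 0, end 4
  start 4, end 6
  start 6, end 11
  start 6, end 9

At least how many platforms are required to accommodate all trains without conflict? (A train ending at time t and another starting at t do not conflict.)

The answer is the maximum number of intervals overlapping at any instant.
Events (time:±→running): 0:+→1 4:-→0 4:+→1 4:+→2 4:+→3 5:+→4 … peak 4.

4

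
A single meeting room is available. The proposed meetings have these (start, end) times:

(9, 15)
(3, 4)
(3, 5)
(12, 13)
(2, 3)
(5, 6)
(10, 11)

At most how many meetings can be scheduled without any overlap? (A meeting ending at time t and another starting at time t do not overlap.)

Sorted by end: (2,3)  (3,4)  (3,5)  (5,6)  (10,11)  (12,13)  (9,15)
take (2,3); take (3,4); take (5,6); take (10,11); take (12,13).
Selected 5 meetings.

5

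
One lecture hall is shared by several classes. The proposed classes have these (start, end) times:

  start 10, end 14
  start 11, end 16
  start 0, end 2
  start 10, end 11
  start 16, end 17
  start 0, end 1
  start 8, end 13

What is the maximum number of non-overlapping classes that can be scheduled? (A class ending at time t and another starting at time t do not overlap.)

4

By end time: (0,1), (0,2), (10,11), (8,13), (10,14), (11,16), (16,17).
Pick (0,1); next start ≥ 1 → (10,11); next start ≥ 11 → (11,16); next start ≥ 16 → (16,17).
Selected 4 classes.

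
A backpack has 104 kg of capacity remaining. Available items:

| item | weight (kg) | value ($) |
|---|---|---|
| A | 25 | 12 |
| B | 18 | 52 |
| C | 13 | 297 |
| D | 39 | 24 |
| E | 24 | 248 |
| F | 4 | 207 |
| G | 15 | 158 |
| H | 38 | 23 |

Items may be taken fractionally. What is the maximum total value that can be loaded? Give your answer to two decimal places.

980.46

Greedy by value/weight ratio, highest first.
Order: F (207/4=51.75) > C (297/13=22.85) > G (158/15=10.53) > E (248/24=10.33) > B (52/18=2.89) > D (24/39=0.62) > H (23/38=0.61) > A (12/25=0.48)
Fill: take F (4 @ 207) → take C (13 @ 297) → take G (15 @ 158) → take E (24 @ 248) → take B (18 @ 52) → take 30/39 of D → 18.46; 104/104 used.
Total value = 980.46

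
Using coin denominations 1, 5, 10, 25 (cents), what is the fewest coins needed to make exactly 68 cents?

7

68 = 2×25 + 1×10 + 1×5 + 3×1
Total coins = 2 + 1 + 1 + 3 = 7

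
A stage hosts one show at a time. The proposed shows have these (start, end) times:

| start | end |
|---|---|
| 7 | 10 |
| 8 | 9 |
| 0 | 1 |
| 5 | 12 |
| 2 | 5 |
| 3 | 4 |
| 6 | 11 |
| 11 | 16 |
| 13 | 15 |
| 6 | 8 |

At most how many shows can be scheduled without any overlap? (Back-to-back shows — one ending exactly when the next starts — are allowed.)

5

Sorted by end: (0,1)  (3,4)  (2,5)  (6,8)  (8,9)  (7,10)  (6,11)  (5,12)  (13,15)  (11,16)
take (0,1); take (3,4); take (6,8); take (8,9); skip (7,10); skip (6,11); take (13,15).
Selected 5 shows.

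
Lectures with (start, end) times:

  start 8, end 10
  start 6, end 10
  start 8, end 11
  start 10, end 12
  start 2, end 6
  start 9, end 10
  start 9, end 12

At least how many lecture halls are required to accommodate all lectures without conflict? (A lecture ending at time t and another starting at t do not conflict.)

The answer is the maximum number of intervals overlapping at any instant.
starts: [2, 6, 8, 8, 9, 9, 10]
ends:   [6, 10, 10, 10, 11, 12, 12]
s2→1 e6→0 s6→1 s8→2 s8→3 s9→4 s9→5  — peak 5.

5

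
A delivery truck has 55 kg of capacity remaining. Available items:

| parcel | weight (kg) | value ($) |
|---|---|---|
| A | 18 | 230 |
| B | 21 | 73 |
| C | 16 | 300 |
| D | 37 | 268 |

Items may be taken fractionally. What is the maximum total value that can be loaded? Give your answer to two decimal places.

682.11

Greedy by value/weight ratio, highest first.
Order: C (300/16=18.75) > A (230/18=12.78) > D (268/37=7.24) > B (73/21=3.48)
Fill: take C (16 @ 300) → take A (18 @ 230) → take 21/37 of D → 152.11; 55/55 used.
Total value = 682.11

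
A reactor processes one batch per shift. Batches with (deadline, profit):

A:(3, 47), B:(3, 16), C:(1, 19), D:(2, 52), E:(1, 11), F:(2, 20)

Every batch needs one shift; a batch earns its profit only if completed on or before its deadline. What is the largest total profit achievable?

Profit order: D=52 A=47 F=20 C=19 B=16 E=11
Assign: D→slot 2, A→slot 3, F→slot 1, C skipped, B skipped, E skipped.
Slots: [1:F] [2:D] [3:A]
Profit = 20 + 52 + 47 = 119

119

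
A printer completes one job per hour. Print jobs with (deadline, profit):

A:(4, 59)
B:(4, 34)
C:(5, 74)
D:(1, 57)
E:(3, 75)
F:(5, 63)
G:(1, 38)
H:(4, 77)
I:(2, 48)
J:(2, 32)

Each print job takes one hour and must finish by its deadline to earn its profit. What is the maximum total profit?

Profit order: H=77 E=75 C=74 F=63 A=59 D=57 I=48 G=38 B=34 J=32
Assign: H→slot 4, E→slot 3, C→slot 5, F→slot 2, A→slot 1, D skipped, I skipped, G skipped, B skipped, J skipped.
Slots: [1:A] [2:F] [3:E] [4:H] [5:C]
Profit = 59 + 63 + 75 + 77 + 74 = 348

348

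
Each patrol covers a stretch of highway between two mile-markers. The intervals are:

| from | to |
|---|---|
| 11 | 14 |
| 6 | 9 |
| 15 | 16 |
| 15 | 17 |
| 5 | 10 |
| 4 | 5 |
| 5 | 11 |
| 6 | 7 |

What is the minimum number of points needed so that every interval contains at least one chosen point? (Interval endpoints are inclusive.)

4

Sorted: [4,5] [6,7] [6,9] [5,10] [5,11] [11,14] [15,16] [15,17]
{[4,5]} hit by 5; {[6,7],[6,9],[5,10],[5,11]} hit by 7; {[11,14]} hit by 14; {[15,16],[15,17]} hit by 16.
Points: 5, 7, 14, 16 (4 total).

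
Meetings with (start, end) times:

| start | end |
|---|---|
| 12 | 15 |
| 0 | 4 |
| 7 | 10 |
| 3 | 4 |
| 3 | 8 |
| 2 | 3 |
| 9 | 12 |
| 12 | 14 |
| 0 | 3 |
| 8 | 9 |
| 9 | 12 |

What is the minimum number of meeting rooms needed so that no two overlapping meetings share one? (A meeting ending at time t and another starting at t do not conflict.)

starts: [0, 0, 2, 3, 3, 7, 8, 9, 9, 12, 12]
ends:   [3, 3, 4, 4, 8, 9, 10, 12, 12, 14, 15]
s0→1 s0→2 s2→3  — peak 3.

3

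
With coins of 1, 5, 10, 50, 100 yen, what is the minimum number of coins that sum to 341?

Use the largest denomination that fits, subtract, and repeat.
341 = 3×100 + 4×10 + 1×1
Total coins = 3 + 4 + 1 = 8

8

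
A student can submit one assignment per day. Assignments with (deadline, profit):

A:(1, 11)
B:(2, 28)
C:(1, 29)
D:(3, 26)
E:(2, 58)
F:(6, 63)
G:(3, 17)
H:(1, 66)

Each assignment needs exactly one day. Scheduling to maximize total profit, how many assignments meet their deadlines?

Sort by profit descending; place each in the latest free slot ≤ its deadline.
By profit: H(d1,66), F(d6,63), E(d2,58), C(d1,29), B(d2,28), D(d3,26), G(d3,17), A(d1,11)
H→slot 1; F→slot 6; E→slot 2; C skipped; B skipped; D→slot 3; G skipped; A skipped.
4 of 8 scheduled.

4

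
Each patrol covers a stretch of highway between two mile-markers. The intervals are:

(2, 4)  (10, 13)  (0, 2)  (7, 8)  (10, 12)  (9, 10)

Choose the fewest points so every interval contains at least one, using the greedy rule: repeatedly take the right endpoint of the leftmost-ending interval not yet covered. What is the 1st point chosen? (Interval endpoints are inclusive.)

2

Process intervals by earliest right end; each time one isn't hit yet, stab at its right endpoint.
Sorted: [0,2] [2,4] [7,8] [9,10] [10,12] [10,13]
{[0,2],[2,4]} hit by 2; {[7,8]} hit by 8; {[9,10],[10,12],[10,13]} hit by 10.
Points: 2, 8, 10 (3 total).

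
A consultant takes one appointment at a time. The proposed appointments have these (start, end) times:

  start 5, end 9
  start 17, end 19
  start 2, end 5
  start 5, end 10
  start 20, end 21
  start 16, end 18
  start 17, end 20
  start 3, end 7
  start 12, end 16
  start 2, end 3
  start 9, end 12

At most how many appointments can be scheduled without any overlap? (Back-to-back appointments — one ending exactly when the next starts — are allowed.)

By end time: (2,3), (2,5), (3,7), (5,9), (5,10), (9,12), (12,16), (16,18), (17,19), (17,20), (20,21).
Pick (2,3); next start ≥ 3 → (3,7); next start ≥ 7 → (9,12); next start ≥ 12 → (12,16); next start ≥ 16 → (16,18); next start ≥ 18 → (20,21).
Selected 6 appointments.

6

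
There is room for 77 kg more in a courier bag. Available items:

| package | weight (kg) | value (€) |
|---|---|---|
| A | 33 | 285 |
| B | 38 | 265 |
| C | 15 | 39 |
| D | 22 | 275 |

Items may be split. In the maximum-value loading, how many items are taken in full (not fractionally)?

2

Greedy by value/weight ratio, highest first.
Ratios (sorted): D 12.50, A 8.64, B 6.97, C 2.60
take D (22 @ 275); take A (33 @ 285); take 22/38 of B → 153.42. Capacity used 77/77.
2 item(s) taken whole; one partial (take 22/38 of B).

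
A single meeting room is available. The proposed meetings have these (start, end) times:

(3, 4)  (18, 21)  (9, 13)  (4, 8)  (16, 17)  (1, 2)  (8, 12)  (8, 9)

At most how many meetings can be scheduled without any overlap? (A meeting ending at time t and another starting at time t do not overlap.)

7

By end time: (1,2), (3,4), (4,8), (8,9), (8,12), (9,13), (16,17), (18,21).
Pick (1,2); next start ≥ 2 → (3,4); next start ≥ 4 → (4,8); next start ≥ 8 → (8,9); next start ≥ 9 → (9,13); next start ≥ 13 → (16,17); next start ≥ 17 → (18,21).
Selected 7 meetings.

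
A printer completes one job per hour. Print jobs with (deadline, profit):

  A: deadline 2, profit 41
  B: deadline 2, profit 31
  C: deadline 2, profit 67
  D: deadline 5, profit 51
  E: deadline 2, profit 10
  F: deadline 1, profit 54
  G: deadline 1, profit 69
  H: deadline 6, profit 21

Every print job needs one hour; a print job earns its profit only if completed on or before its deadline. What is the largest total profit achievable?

By profit: G(d1,69), C(d2,67), F(d1,54), D(d5,51), A(d2,41), B(d2,31), H(d6,21), E(d2,10)
G→slot 1; C→slot 2; F skipped; D→slot 5; A skipped; B skipped; H→slot 6; E skipped.
Profit = 69 + 67 + 51 + 21 = 208

208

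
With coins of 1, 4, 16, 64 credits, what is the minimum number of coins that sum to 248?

Use the largest denomination that fits, subtract, and repeat.
248 − 3×64→56 − 3×16→8 − 2×4→0
Total coins = 3 + 3 + 2 = 8

8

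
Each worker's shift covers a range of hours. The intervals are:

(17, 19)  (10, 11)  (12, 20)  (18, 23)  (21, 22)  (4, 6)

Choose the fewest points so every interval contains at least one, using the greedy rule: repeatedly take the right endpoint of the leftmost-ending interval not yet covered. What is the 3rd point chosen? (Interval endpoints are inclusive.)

19

By right end: [4,6]  [10,11]  [17,19]  [12,20]  [21,22]  [18,23]
[4,6] uncovered → point at 6; [10,11] uncovered → point at 11; [17,19] uncovered → point at 19; [21,22] uncovered → point at 22.
Points: 6, 11, 19, 22 (4 total).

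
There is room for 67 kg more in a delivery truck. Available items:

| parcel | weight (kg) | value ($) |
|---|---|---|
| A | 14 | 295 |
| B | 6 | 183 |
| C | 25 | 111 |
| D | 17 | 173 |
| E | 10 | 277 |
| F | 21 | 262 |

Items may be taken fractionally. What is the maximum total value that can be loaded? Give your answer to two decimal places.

Sort by value per unit weight and fill in that order.
Ratios (sorted): B 30.50, E 27.70, A 21.07, F 12.48, D 10.18, C 4.44
take B (6 @ 183); take E (10 @ 277); take A (14 @ 295); take F (21 @ 262); take 16/17 of D → 162.82. Capacity used 67/67.
Total value = 1179.82

1179.82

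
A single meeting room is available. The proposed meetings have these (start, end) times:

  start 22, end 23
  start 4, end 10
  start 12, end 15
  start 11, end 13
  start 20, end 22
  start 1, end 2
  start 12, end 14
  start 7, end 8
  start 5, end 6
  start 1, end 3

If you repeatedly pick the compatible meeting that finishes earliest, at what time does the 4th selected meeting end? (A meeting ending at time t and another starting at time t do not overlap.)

Sort by end time and greedily take each interval whose start is ≥ the last chosen end.
Sorted by end: (1,2)  (1,3)  (5,6)  (7,8)  (4,10)  (11,13)  (12,14)  (12,15)  (20,22)  (22,23)
take (1,2); take (5,6); take (7,8); take (11,13); skip (12,14); skip (12,15); take (20,22); take (22,23).
Selected: (1,2) (5,6) (7,8) (11,13) (20,22) (22,23)

13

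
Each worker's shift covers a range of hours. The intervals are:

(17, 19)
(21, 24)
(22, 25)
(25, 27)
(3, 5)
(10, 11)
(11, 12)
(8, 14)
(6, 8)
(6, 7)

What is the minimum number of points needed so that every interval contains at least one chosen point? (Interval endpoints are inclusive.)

6

Sorted: [3,5] [6,7] [6,8] [10,11] [11,12] [8,14] [17,19] [21,24] [22,25] [25,27]
{[3,5]} hit by 5; {[6,7],[6,8]} hit by 7; {[10,11],[11,12],[8,14]} hit by 11; {[17,19]} hit by 19; {[21,24],[22,25]} hit by 24; {[25,27]} hit by 27.
Points: 5, 7, 11, 19, 24, 27 (6 total).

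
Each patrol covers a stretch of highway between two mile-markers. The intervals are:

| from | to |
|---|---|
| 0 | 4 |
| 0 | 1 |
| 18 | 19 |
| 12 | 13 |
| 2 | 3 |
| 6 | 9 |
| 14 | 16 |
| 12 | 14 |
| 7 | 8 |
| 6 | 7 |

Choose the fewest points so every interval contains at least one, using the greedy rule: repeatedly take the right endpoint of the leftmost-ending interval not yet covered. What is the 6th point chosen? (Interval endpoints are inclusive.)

19

Process intervals by earliest right end; each time one isn't hit yet, stab at its right endpoint.
By right end: [0,1]  [2,3]  [0,4]  [6,7]  [7,8]  [6,9]  [12,13]  [12,14]  [14,16]  [18,19]
[0,1] uncovered → point at 1; [2,3] uncovered → point at 3; [6,7] uncovered → point at 7; [12,13] uncovered → point at 13; [14,16] uncovered → point at 16; [18,19] uncovered → point at 19.
Points: 1, 3, 7, 13, 16, 19 (6 total).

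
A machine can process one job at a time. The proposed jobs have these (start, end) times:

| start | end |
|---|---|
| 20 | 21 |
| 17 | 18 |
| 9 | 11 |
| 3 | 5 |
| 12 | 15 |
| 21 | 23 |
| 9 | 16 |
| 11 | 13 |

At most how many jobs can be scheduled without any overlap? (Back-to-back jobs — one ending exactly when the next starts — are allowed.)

6

Sorted by end: (3,5)  (9,11)  (11,13)  (12,15)  (9,16)  (17,18)  (20,21)  (21,23)
take (3,5); take (9,11); take (11,13); take (17,18); take (20,21); take (21,23).
Selected 6 jobs.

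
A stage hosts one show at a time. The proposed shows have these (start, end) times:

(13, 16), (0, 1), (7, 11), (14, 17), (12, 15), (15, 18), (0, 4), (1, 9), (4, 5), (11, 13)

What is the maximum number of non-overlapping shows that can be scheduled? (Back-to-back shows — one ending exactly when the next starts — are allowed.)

Sorted by end: (0,1)  (0,4)  (4,5)  (1,9)  (7,11)  (11,13)  (12,15)  (13,16)  (14,17)  (15,18)
take (0,1); skip (0,4); take (4,5); skip (1,9); take (7,11); take (11,13); take (13,16); skip (14,17).
Selected 5 shows.

5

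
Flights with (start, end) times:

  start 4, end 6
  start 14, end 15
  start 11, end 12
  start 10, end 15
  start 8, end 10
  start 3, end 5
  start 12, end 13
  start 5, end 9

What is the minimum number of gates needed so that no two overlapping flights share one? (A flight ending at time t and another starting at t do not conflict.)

starts: [3, 4, 5, 8, 10, 11, 12, 14]
ends:   [5, 6, 9, 10, 12, 13, 15, 15]
s3→1 s4→2  — peak 2.

2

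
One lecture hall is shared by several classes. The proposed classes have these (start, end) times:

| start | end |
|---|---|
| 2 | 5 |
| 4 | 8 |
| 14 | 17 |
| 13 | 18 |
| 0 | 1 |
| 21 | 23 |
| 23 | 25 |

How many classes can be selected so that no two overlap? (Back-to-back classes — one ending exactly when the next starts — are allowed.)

Greedy by earliest finish: after sorting by end time, pick each interval compatible with the last pick.
Sorted by end: (0,1)  (2,5)  (4,8)  (14,17)  (13,18)  (21,23)  (23,25)
take (0,1); take (2,5); take (14,17); take (21,23); take (23,25).
Selected 5 classes.

5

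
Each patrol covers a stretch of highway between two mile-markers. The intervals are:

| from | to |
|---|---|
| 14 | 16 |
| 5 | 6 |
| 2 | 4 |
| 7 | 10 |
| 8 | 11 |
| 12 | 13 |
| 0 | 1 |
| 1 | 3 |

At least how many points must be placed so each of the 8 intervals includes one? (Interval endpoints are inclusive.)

6

Process intervals by earliest right end; each time one isn't hit yet, stab at its right endpoint.
Sorted: [0,1] [1,3] [2,4] [5,6] [7,10] [8,11] [12,13] [14,16]
{[0,1],[1,3]} hit by 1; {[2,4]} hit by 4; {[5,6]} hit by 6; {[7,10],[8,11]} hit by 10; {[12,13]} hit by 13; {[14,16]} hit by 16.
Points: 1, 4, 6, 10, 13, 16 (6 total).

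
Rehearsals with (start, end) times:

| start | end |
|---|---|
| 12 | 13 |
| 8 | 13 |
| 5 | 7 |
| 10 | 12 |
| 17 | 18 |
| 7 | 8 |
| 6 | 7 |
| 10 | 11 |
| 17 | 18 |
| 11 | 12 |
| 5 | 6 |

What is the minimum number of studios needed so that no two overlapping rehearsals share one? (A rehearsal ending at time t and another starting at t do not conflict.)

3

Events (time:±→running): 5:+→1 5:+→2 6:-→1 6:+→2 7:-→1 7:-→0 7:+→1 8:-→0 8:+→1 10:+→2 10:+→3 … peak 3.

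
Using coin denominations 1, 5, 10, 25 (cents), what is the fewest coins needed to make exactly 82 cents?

Use the largest denomination that fits, subtract, and repeat.
82 = 3×25 + 1×5 + 2×1
Total coins = 3 + 1 + 2 = 6

6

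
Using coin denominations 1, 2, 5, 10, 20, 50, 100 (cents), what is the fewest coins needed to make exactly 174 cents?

5

174 − 1×100→74 − 1×50→24 − 1×20→4 − 2×2→0
Total coins = 1 + 1 + 1 + 2 = 5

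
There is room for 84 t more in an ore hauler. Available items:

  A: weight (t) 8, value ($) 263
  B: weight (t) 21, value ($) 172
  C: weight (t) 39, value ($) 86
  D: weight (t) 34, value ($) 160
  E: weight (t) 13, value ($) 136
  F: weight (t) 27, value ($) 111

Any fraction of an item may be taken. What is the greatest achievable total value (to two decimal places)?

Sort by value per unit weight and fill in that order.
Order: A (263/8=32.88) > E (136/13=10.46) > B (172/21=8.19) > D (160/34=4.71) > F (111/27=4.11) > C (86/39=2.21)
Fill: take A (8 @ 263) → take E (13 @ 136) → take B (21 @ 172) → take D (34 @ 160) → take 8/27 of F → 32.89; 84/84 used.
Total value = 763.89

763.89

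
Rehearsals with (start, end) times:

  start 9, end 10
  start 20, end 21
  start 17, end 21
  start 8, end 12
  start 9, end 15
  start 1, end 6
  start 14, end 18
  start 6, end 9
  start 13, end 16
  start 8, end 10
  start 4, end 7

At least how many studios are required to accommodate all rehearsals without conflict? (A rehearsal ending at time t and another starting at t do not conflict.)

4

The answer is the maximum number of intervals overlapping at any instant.
starts: [1, 4, 6, 8, 8, 9, 9, 13, 14, 17, 20]
ends:   [6, 7, 9, 10, 10, 12, 15, 16, 18, 21, 21]
s1→1 s4→2 e6→1 s6→2 e7→1 s8→2 s8→3 e9→2 s9→3 s9→4  — peak 4.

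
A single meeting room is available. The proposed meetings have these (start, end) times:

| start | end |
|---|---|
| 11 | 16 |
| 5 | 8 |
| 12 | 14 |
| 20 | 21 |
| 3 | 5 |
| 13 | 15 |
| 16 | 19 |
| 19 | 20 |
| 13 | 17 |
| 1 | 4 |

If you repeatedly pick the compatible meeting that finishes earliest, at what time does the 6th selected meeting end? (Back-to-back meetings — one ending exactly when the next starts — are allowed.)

Order by finish time; keep every interval that doesn't clash with the previous kept one.
By end time: (1,4), (3,5), (5,8), (12,14), (13,15), (11,16), (13,17), (16,19), (19,20), (20,21).
Pick (1,4); next start ≥ 4 → (5,8); next start ≥ 8 → (12,14); next start ≥ 14 → (16,19); next start ≥ 19 → (19,20); next start ≥ 20 → (20,21).
Selected: (1,4) (5,8) (12,14) (16,19) (19,20) (20,21)

21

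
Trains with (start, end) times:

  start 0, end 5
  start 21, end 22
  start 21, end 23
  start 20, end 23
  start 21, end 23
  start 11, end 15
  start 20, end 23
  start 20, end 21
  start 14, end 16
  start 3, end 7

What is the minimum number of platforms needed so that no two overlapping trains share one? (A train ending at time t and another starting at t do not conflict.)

5

starts: [0, 3, 11, 14, 20, 20, 20, 21, 21, 21]
ends:   [5, 7, 15, 16, 21, 22, 23, 23, 23, 23]
s0→1 s3→2 e5→1 e7→0 s11→1 s14→2 e15→1 e16→0 s20→1 s20→2 s20→3 e21→2 s21→3 s21→4 s21→5  — peak 5.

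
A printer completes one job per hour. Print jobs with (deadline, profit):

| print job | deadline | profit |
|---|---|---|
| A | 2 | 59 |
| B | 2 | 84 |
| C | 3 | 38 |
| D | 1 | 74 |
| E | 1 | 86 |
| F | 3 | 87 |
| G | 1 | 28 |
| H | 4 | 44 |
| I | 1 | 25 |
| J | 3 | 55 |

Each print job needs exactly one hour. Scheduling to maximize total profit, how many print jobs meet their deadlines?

Sort by profit descending; place each in the latest free slot ≤ its deadline.
By profit: F(d3,87), E(d1,86), B(d2,84), D(d1,74), A(d2,59), J(d3,55), H(d4,44), C(d3,38), G(d1,28), I(d1,25)
F→slot 3; E→slot 1; B→slot 2; D skipped; A skipped; J skipped; H→slot 4; C skipped; G skipped; I skipped.
4 of 10 scheduled.

4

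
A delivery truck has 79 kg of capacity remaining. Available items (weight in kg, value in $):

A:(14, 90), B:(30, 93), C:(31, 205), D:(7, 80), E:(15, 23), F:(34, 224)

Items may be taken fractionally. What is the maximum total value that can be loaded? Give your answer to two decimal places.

554.00

Order: D (80/7=11.43) > C (205/31=6.61) > F (224/34=6.59) > A (90/14=6.43) > B (93/30=3.10) > E (23/15=1.53)
Fill: take D (7 @ 80) → take C (31 @ 205) → take F (34 @ 224) → take 7/14 of A → 45.00; 79/79 used.
Total value = 554.00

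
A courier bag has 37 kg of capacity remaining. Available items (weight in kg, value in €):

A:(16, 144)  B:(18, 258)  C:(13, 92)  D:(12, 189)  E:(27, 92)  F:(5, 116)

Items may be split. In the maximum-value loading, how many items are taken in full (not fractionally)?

Order: F (116/5=23.20) > D (189/12=15.75) > B (258/18=14.33) > A (144/16=9.00) > C (92/13=7.08) > E (92/27=3.41)
Fill: take F (5 @ 116) → take D (12 @ 189) → take B (18 @ 258) → take 2/16 of A → 18.00; 37/37 used.
3 item(s) taken whole; one partial (take 2/16 of A).

3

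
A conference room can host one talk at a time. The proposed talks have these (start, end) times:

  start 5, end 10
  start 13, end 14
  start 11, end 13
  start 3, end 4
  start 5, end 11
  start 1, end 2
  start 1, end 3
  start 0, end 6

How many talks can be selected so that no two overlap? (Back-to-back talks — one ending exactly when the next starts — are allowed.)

Sorted by end: (1,2)  (1,3)  (3,4)  (0,6)  (5,10)  (5,11)  (11,13)  (13,14)
take (1,2); take (3,4); take (5,10); take (11,13); take (13,14).
Selected 5 talks.

5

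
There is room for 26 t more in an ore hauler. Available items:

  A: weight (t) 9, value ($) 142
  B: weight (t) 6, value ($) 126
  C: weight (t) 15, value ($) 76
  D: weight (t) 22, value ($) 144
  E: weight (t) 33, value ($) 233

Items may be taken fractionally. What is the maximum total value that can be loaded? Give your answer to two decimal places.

Greedy by value/weight ratio, highest first.
Order: B (126/6=21.00) > A (142/9=15.78) > E (233/33=7.06) > D (144/22=6.55) > C (76/15=5.07)
Fill: take B (6 @ 126) → take A (9 @ 142) → take 11/33 of E → 77.67; 26/26 used.
Total value = 345.67

345.67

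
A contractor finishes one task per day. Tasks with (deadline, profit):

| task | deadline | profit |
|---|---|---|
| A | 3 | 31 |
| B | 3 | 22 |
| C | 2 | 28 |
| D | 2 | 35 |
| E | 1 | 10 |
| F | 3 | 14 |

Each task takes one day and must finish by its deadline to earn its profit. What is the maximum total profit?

94

Take jobs in profit order; each goes to the latest open slot no later than its deadline.
By profit: D(d2,35), A(d3,31), C(d2,28), B(d3,22), F(d3,14), E(d1,10)
D→slot 2; A→slot 3; C→slot 1; B skipped; F skipped; E skipped.
Profit = 28 + 35 + 31 = 94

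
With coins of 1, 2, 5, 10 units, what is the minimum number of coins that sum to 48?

Use the largest denomination that fits, subtract, and repeat.
48 − 4×10→8 − 1×5→3 − 1×2→1 − 1×1→0
Total coins = 4 + 1 + 1 + 1 = 7

7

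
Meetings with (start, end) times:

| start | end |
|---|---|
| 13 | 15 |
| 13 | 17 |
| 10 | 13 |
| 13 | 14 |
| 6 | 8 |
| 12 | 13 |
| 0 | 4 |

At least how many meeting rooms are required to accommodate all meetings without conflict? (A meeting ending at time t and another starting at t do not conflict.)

Count concurrent intervals with a sweep; the peak is the room count.
Events (time:±→running): 0:+→1 4:-→0 6:+→1 8:-→0 10:+→1 12:+→2 13:-→1 13:-→0 13:+→1 13:+→2 13:+→3 … peak 3.

3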